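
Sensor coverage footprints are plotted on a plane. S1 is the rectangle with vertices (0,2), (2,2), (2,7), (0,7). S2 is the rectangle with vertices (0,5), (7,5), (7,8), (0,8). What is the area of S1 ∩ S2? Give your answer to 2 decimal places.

4.00

|S1∩S2|: x∈[0,2], y∈[5,7] → 2·2 = 4.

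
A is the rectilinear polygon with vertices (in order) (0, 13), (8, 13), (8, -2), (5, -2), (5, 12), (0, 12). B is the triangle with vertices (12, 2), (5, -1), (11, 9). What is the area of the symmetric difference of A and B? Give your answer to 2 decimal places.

|A| = 50, |B| = 26, |A∩B| = 5.5714.
|A △ B| = |A| + |B| − 2·|A∩B| = 50 + 26 − 11.1429 = 64.86.

64.86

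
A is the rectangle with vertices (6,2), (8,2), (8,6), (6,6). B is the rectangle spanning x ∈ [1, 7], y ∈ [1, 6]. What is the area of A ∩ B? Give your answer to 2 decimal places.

|A∩B|: x∈[6,7], y∈[2,6] → 1·4 = 4.

4.00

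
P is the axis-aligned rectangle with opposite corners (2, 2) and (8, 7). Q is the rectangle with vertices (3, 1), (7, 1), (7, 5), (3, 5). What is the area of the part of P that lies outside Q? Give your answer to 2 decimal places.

|P∩Q|: x∈[3,7], y∈[2,5] → 4·3 = 12.
|P| = 30.
|P ∖ Q| = |P| − |P∩Q| = 30 − 12 = 18.00.

18.00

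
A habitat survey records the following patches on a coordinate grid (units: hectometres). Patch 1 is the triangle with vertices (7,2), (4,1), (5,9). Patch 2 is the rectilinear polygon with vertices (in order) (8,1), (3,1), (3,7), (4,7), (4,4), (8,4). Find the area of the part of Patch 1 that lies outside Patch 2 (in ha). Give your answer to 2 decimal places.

|Patch 1| = 11.5, |Patch 1∩Patch 2| = 6.3661.
|Patch 1 ∖ Patch 2| = |Patch 1| − |Patch 1∩Patch 2| = 11.5 − 6.3661 = 5.13.

5.13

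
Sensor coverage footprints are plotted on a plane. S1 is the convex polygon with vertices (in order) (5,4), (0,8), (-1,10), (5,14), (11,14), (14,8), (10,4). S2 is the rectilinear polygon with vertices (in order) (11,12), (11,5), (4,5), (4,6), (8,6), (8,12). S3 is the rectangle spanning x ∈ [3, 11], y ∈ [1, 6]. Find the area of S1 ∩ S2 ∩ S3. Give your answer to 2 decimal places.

The intersection is the polygon with vertices (4,5), (4,6), (8,6), (11,6), (11,5).
By the shoelace formula its area is 7.00.

7.00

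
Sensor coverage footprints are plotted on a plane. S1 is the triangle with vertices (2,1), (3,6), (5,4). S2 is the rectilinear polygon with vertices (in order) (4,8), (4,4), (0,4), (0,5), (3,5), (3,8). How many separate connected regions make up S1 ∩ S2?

S1 ∩ S2 is a single connected region.

1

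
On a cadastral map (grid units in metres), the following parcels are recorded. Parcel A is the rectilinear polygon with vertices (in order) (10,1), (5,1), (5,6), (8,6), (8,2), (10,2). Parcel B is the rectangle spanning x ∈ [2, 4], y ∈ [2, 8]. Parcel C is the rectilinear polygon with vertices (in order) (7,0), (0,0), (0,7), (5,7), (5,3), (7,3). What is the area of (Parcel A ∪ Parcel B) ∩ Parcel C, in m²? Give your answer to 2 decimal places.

|Parcel A ∪ Parcel B| = 29.
|(Parcel A ∪ Parcel B) ∩ Parcel C| = 14.00.

14.00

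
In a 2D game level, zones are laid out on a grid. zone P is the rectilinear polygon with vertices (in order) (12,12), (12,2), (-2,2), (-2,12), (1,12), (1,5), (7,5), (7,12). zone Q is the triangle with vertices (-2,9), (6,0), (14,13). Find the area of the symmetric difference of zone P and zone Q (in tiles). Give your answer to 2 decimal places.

|zone P| = 98, |zone Q| = 88, |zone P∩zone Q| = 48.9151.
|zone P △ zone Q| = |zone P| + |zone Q| − 2·|zone P∩zone Q| = 98 + 88 − 97.8301 = 88.17.

88.17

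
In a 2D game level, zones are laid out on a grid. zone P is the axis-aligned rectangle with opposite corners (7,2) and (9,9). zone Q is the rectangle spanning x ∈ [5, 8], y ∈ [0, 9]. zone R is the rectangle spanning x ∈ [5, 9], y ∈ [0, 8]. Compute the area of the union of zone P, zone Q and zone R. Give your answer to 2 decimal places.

36.00

By inclusion–exclusion:
Individual areas: |zone P| = 14, |zone Q| = 27, |zone R| = 32.
|zone P∩zone Q|: x∈[7,8], y∈[2,9] → 1·7 = 7.
|zone P∩zone R|: x∈[7,9], y∈[2,8] → 2·6 = 12.
|zone Q∩zone R|: x∈[5,8], y∈[0,8] → 3·8 = 24.
|zone P∩zone Q∩zone R| = 6.
|zone P ∪ zone Q ∪ zone R| = 73 − 43 + 6 = 36.00.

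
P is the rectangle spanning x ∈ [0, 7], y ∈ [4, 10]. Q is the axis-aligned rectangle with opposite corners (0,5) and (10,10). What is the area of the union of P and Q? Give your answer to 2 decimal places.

57.00

By inclusion–exclusion:
Individual areas: |P| = 42, |Q| = 50.
|P∩Q|: x∈[0,7], y∈[5,10] → 7·5 = 35.
|P ∪ Q| = 92 − 35 = 57.00.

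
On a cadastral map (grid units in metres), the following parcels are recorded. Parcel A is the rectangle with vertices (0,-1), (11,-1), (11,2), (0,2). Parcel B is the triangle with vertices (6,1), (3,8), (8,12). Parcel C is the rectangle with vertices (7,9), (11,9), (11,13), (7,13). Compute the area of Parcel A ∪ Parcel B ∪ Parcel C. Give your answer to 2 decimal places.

70.41

By inclusion–exclusion:
Individual areas: |Parcel A| = 33, |Parcel B| = 23.5, |Parcel C| = 16.
|Parcel A∩Parcel B| = 0.3052.
|Parcel A∩Parcel C| = 0 (no overlap).
|Parcel B∩Parcel C| = 1.7818.
|Parcel A∩Parcel B∩Parcel C| = 0.
|Parcel A ∪ Parcel B ∪ Parcel C| = 72.5 − 2.087 + 0 = 70.41.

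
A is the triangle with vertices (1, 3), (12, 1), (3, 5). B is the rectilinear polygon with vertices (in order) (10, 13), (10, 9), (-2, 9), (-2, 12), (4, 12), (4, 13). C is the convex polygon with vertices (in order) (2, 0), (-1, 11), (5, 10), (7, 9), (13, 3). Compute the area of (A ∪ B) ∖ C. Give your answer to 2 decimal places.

33.76

|A ∪ B| = 55.
|(A ∪ B) ∩ C| = 21.2366.
|(A ∪ B) ∖ C| = 55 − 21.2366 = 33.76.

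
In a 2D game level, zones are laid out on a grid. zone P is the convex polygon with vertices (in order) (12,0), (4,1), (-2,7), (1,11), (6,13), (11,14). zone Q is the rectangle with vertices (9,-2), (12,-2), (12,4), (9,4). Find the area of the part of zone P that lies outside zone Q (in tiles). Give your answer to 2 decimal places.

122.63

|zone P| = 133.5, |zone P∩zone Q| = 10.8661.
|zone P ∖ zone Q| = |zone P| − |zone P∩zone Q| = 133.5 − 10.8661 = 122.63.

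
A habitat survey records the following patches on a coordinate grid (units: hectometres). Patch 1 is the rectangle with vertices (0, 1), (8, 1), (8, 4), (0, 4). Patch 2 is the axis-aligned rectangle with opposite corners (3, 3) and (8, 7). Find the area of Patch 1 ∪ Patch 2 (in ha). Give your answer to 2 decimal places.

39.00

By inclusion–exclusion:
Individual areas: |Patch 1| = 24, |Patch 2| = 20.
|Patch 1∩Patch 2|: x∈[3,8], y∈[3,4] → 5·1 = 5.
|Patch 1 ∪ Patch 2| = 44 − 5 = 39.00.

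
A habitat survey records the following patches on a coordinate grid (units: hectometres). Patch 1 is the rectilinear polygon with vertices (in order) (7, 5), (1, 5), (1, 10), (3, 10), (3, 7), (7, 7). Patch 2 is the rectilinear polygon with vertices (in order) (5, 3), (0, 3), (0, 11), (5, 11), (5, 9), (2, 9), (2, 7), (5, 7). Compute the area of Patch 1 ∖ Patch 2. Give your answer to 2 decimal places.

|Patch 1| = 18, |Patch 1∩Patch 2| = 12.
|Patch 1 ∖ Patch 2| = |Patch 1| − |Patch 1∩Patch 2| = 18 − 12 = 6.00.

6.00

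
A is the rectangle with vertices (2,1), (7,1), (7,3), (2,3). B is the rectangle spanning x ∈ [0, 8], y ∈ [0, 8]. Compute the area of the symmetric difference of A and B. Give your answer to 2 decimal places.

54.00

|A∩B|: x∈[2,7], y∈[1,3] → 5·2 = 10.
|A △ B| = |A| + |B| − 2·|A∩B| = 10 + 64 − 20 = 54.00.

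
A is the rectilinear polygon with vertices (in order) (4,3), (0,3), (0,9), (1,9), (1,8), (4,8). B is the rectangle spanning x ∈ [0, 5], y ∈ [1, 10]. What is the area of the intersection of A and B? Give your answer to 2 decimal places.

The intersection is the polygon with vertices (0,3), (0,9), (1,9), (1,8), (4,8), (4,3).
By the shoelace formula its area is 21.00.

21.00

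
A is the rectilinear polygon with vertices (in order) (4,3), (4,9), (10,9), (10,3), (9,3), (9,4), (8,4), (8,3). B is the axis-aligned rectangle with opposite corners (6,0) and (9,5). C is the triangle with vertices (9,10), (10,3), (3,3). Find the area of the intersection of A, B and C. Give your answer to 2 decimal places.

5.00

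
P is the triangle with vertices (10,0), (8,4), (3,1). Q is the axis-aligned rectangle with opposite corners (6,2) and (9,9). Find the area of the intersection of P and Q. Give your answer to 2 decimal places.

The intersection is the polygon with vertices (8,4), (9,2), (6,2), (6,2.8).
By the shoelace formula its area is 3.80.

3.80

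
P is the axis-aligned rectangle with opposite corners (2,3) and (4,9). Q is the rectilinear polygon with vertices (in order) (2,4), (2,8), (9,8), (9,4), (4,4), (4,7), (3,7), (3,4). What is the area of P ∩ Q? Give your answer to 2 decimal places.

5.00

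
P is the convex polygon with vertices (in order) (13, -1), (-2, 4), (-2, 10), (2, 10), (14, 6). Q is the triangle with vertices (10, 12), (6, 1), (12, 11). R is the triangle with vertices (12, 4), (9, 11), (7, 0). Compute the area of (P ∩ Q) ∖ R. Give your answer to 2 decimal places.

2.16

|P ∩ Q| = 5.1532.
|(P ∩ Q) ∩ R| = 2.992.
|(P ∩ Q) ∖ R| = 5.1532 − 2.992 = 2.16.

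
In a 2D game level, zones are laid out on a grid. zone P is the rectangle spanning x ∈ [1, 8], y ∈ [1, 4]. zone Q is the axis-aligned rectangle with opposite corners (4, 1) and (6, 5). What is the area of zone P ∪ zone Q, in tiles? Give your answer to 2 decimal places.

23.00

By inclusion–exclusion:
Individual areas: |zone P| = 21, |zone Q| = 8.
|zone P∩zone Q|: x∈[4,6], y∈[1,4] → 2·3 = 6.
|zone P ∪ zone Q| = 29 − 6 = 23.00.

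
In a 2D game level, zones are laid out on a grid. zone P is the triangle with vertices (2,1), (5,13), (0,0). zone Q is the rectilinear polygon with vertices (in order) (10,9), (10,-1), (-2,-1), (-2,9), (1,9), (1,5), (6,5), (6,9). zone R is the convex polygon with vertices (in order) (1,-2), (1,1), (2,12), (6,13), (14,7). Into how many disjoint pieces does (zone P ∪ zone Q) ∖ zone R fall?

(zone P ∪ zone Q) ∖ zone R splits into 3 disjoint pieces (area 0.005, area 19.7607, area 30.7273).

3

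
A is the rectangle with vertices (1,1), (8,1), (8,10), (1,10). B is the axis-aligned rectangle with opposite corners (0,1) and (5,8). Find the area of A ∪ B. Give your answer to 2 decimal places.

70.00

By inclusion–exclusion:
Individual areas: |A| = 63, |B| = 35.
|A∩B|: x∈[1,5], y∈[1,8] → 4·7 = 28.
|A ∪ B| = 98 − 28 = 70.00.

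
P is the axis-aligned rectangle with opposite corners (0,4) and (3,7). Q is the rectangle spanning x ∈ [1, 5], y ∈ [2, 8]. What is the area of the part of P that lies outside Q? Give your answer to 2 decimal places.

|P∩Q|: x∈[1,3], y∈[4,7] → 2·3 = 6.
|P| = 9.
|P ∖ Q| = |P| − |P∩Q| = 9 − 6 = 3.00.

3.00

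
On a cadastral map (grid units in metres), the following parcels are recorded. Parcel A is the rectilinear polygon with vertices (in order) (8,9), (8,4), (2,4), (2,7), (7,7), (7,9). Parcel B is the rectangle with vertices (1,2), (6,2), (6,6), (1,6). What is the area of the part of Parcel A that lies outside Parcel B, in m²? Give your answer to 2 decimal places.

12.00

|Parcel A| = 20, |Parcel A∩Parcel B| = 8.
|Parcel A ∖ Parcel B| = |Parcel A| − |Parcel A∩Parcel B| = 20 − 8 = 12.00.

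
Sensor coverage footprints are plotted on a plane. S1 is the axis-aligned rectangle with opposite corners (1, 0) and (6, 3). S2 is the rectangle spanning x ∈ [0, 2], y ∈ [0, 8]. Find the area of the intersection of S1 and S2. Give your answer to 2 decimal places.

3.00

|S1∩S2|: x∈[1,2], y∈[0,3] → 1·3 = 3.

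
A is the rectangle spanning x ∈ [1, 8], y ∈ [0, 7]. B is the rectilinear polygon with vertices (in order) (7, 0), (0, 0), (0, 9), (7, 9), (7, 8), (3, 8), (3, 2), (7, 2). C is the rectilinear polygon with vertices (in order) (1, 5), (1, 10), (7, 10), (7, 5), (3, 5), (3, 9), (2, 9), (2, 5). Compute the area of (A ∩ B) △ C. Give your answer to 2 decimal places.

|A ∩ B| = 22.
|(A ∩ B) ∩ C| = 2.
|(A ∩ B) △ C| = 22 + 26 − 4 = 44.00.

44.00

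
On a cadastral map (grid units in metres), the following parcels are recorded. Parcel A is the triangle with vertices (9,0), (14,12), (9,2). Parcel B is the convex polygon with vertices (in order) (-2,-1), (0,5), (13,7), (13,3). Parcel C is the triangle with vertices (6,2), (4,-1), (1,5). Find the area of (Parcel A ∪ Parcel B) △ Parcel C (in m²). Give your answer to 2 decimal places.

|Parcel A ∪ Parcel B| = 69.0087.
|(Parcel A ∪ Parcel B) ∩ Parcel C| = 8.8975.
|(Parcel A ∪ Parcel B) △ Parcel C| = 69.0087 + 10.5 − 17.7949 = 61.71.

61.71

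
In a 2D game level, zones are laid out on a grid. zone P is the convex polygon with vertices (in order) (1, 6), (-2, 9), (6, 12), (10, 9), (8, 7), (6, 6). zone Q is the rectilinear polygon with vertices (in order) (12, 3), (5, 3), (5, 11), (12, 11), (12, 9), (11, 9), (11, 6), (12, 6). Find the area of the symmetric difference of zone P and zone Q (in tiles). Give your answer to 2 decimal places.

62.83

|zone P| = 44.5, |zone Q| = 53, |zone P∩zone Q| = 17.3333.
|zone P △ zone Q| = |zone P| + |zone Q| − 2·|zone P∩zone Q| = 44.5 + 53 − 34.6667 = 62.83.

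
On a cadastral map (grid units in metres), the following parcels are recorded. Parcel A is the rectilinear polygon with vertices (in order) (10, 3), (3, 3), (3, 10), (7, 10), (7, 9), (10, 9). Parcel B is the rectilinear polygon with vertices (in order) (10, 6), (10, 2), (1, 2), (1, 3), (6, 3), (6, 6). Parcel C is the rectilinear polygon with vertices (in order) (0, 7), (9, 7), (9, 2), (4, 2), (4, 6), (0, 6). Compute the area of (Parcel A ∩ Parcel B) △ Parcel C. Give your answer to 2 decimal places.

|Parcel A ∩ Parcel B| = 12.
|(Parcel A ∩ Parcel B) ∩ Parcel C| = 9.
|(Parcel A ∩ Parcel B) △ Parcel C| = 12 + 29 − 18 = 23.00.

23.00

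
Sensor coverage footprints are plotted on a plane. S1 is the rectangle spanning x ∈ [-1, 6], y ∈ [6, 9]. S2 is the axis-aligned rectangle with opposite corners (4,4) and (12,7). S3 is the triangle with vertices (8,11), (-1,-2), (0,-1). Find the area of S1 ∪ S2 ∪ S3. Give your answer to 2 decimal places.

44.67

By inclusion–exclusion:
Individual areas: |S1| = 21, |S2| = 24, |S3| = 2.
|S1∩S2|: x∈[4,6], y∈[6,7] → 2·1 = 2.
|S1∩S3| = 0.2094.
|S2∩S3| = 0.2393.
|S1∩S2∩S3| = 0.1154.
|S1 ∪ S2 ∪ S3| = 47 − 2.4487 + 0.1154 = 44.67.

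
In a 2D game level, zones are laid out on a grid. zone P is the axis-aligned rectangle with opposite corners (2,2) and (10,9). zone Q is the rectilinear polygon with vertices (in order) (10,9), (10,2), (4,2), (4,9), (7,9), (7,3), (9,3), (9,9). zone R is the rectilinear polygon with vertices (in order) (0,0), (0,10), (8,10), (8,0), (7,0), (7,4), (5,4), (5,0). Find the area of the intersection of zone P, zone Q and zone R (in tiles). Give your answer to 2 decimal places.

18.00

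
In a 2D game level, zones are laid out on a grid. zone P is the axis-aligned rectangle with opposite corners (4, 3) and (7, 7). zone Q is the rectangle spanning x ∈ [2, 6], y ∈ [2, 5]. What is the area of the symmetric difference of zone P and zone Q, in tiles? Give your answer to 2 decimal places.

|zone P∩zone Q|: x∈[4,6], y∈[3,5] → 2·2 = 4.
|zone P △ zone Q| = |zone P| + |zone Q| − 2·|zone P∩zone Q| = 12 + 12 − 8 = 16.00.

16.00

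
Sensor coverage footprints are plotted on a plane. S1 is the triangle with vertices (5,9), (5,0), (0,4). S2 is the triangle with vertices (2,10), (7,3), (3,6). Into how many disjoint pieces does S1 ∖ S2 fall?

S1 ∖ S2 splits into 2 disjoint pieces (area 2.1333, area 16.9).

2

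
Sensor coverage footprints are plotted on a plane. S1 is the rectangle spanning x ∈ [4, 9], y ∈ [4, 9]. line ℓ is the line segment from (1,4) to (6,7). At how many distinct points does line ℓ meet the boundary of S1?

The segment meets the boundary at (4,5.8).

1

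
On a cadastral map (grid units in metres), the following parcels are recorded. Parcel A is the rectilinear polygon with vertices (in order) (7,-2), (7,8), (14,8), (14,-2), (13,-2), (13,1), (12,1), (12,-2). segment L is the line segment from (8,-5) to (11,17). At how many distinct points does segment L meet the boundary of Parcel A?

The segment meets the boundary at (9.773,8), (8.409,-2).

2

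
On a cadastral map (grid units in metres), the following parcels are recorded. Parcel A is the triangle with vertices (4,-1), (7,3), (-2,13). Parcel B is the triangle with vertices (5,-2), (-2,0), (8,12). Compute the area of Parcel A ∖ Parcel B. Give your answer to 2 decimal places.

13.84

|Parcel A| = 33, |Parcel A∩Parcel B| = 19.1609.
|Parcel A ∖ Parcel B| = |Parcel A| − |Parcel A∩Parcel B| = 33 − 19.1609 = 13.84.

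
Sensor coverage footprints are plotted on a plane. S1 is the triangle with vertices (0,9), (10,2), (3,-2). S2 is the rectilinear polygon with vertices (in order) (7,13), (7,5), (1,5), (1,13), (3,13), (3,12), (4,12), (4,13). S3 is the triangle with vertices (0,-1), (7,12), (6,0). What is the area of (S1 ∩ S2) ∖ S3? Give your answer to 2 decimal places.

6.20

|S1 ∩ S2| = 7.7634.
|(S1 ∩ S2) ∩ S3| = 1.5678.
|(S1 ∩ S2) ∖ S3| = 7.7634 − 1.5678 = 6.20.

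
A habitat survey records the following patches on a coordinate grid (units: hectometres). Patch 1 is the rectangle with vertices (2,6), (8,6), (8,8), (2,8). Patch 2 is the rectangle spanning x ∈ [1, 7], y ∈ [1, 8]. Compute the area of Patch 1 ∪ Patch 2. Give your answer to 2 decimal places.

44.00

By inclusion–exclusion:
Individual areas: |Patch 1| = 12, |Patch 2| = 42.
|Patch 1∩Patch 2|: x∈[2,7], y∈[6,8] → 5·2 = 10.
|Patch 1 ∪ Patch 2| = 54 − 10 = 44.00.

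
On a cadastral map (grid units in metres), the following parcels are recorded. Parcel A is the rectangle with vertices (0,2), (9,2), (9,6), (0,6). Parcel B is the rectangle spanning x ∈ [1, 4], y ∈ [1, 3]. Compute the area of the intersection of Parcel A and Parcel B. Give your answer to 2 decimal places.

3.00

|Parcel A∩Parcel B|: x∈[1,4], y∈[2,3] → 3·1 = 3.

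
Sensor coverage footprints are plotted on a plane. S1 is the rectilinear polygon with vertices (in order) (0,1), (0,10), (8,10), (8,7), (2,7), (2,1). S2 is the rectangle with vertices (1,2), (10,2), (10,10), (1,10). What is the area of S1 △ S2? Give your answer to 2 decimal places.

|S1| = 36, |S2| = 72, |S1∩S2| = 26.
|S1 △ S2| = |S1| + |S2| − 2·|S1∩S2| = 36 + 72 − 52 = 56.00.

56.00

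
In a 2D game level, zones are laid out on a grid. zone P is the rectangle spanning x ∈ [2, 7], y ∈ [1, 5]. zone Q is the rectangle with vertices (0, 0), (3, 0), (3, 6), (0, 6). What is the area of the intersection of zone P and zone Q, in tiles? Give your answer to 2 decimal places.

4.00

|zone P∩zone Q|: x∈[2,3], y∈[1,5] → 1·4 = 4.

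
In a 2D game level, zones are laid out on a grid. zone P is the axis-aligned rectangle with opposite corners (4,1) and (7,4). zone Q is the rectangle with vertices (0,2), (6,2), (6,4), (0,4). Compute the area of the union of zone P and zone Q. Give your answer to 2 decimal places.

17.00

By inclusion–exclusion:
Individual areas: |zone P| = 9, |zone Q| = 12.
|zone P∩zone Q|: x∈[4,6], y∈[2,4] → 2·2 = 4.
|zone P ∪ zone Q| = 21 − 4 = 17.00.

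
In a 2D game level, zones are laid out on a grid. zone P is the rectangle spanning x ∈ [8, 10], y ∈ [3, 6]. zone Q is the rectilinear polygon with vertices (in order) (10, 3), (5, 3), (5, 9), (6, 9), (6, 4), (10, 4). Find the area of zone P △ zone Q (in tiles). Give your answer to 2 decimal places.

|zone P| = 6, |zone Q| = 10, |zone P∩zone Q| = 2.
|zone P △ zone Q| = |zone P| + |zone Q| − 2·|zone P∩zone Q| = 6 + 10 − 4 = 12.00.

12.00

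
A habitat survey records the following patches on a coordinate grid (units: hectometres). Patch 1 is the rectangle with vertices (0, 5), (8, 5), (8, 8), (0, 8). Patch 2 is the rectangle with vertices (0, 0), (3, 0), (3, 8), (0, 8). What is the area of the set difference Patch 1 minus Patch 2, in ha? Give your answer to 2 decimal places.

|Patch 1∩Patch 2|: x∈[0,3], y∈[5,8] → 3·3 = 9.
|Patch 1| = 24.
|Patch 1 ∖ Patch 2| = |Patch 1| − |Patch 1∩Patch 2| = 24 − 9 = 15.00.

15.00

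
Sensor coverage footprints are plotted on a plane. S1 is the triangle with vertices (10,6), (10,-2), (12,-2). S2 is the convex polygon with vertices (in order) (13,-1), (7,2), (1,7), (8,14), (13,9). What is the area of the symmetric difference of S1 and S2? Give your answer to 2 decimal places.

100.36

|S1| = 8, |S2| = 101, |S1∩S2| = 4.3214.
|S1 △ S2| = |S1| + |S2| − 2·|S1∩S2| = 8 + 101 − 8.6429 = 100.36.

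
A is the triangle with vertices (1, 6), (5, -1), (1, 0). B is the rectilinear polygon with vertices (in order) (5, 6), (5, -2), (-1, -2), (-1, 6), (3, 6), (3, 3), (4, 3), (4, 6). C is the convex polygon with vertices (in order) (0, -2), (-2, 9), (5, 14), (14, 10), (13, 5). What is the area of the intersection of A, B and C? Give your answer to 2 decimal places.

10.81

The intersection is the polygon with vertices (1,0), (1,6), (4.261,0.294), (2.854,-0.463).
By the shoelace formula its area is 10.81.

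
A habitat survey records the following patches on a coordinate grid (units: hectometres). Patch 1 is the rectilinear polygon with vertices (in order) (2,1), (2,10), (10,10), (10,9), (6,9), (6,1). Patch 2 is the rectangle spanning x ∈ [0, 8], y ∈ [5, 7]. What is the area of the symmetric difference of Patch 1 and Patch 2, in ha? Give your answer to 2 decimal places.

40.00

|Patch 1| = 40, |Patch 2| = 16, |Patch 1∩Patch 2| = 8.
|Patch 1 △ Patch 2| = |Patch 1| + |Patch 2| − 2·|Patch 1∩Patch 2| = 40 + 16 − 16 = 40.00.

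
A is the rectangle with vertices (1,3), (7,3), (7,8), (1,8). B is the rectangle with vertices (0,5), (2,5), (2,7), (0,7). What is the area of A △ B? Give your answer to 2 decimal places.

|A∩B|: x∈[1,2], y∈[5,7] → 1·2 = 2.
|A △ B| = |A| + |B| − 2·|A∩B| = 30 + 4 − 4 = 30.00.

30.00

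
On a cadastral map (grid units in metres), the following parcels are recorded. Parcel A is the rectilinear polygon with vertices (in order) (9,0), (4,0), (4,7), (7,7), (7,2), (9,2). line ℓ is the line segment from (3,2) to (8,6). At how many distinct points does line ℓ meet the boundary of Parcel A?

The segment meets the boundary at (7,5.2), (4,2.8).

2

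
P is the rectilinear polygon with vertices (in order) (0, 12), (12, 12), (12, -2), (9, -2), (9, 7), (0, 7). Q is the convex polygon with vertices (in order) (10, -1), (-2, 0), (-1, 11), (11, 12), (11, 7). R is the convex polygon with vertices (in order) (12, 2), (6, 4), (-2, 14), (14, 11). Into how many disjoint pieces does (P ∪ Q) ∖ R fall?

(P ∪ Q) ∖ R splits into 2 disjoint pieces (area 1.0417, area 92.0833).

2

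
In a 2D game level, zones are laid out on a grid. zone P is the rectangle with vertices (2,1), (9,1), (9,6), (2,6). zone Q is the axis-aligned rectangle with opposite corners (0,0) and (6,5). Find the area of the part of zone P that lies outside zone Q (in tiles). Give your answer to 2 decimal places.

19.00

|zone P∩zone Q|: x∈[2,6], y∈[1,5] → 4·4 = 16.
|zone P| = 35.
|zone P ∖ zone Q| = |zone P| − |zone P∩zone Q| = 35 − 16 = 19.00.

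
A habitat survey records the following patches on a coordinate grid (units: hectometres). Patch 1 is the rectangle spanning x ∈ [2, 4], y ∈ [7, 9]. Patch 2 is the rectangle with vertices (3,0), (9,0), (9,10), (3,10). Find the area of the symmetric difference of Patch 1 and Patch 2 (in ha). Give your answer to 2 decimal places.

|Patch 1∩Patch 2|: x∈[3,4], y∈[7,9] → 1·2 = 2.
|Patch 1 △ Patch 2| = |Patch 1| + |Patch 2| − 2·|Patch 1∩Patch 2| = 4 + 60 − 4 = 60.00.

60.00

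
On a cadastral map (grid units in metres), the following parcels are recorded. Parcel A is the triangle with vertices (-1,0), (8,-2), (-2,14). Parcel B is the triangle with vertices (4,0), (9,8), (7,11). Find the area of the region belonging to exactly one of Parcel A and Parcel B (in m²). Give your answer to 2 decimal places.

75.13

|Parcel A| = 62, |Parcel B| = 15.5, |Parcel A∩Parcel B| = 1.187.
|Parcel A △ Parcel B| = |Parcel A| + |Parcel B| − 2·|Parcel A∩Parcel B| = 62 + 15.5 − 2.3741 = 75.13.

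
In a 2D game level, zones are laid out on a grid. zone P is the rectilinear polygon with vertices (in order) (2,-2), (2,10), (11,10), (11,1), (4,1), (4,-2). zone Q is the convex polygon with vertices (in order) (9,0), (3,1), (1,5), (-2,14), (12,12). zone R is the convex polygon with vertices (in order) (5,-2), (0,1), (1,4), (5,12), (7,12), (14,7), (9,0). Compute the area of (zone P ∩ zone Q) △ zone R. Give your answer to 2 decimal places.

49.07

|zone P ∩ zone Q| = 73.9583.
|(zone P ∩ zone Q) ∩ zone R| = 69.444.
|(zone P ∩ zone Q) △ zone R| = 73.9583 + 114 − 138.8881 = 49.07.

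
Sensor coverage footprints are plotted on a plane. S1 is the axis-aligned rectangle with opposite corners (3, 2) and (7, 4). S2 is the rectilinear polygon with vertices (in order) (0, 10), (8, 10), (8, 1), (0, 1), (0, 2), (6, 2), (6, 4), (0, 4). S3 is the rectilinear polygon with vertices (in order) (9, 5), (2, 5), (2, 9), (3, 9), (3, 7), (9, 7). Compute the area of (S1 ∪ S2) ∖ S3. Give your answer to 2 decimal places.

|S1 ∪ S2| = 66.
|(S1 ∪ S2) ∩ S3| = 14.
|(S1 ∪ S2) ∖ S3| = 66 − 14 = 52.00.

52.00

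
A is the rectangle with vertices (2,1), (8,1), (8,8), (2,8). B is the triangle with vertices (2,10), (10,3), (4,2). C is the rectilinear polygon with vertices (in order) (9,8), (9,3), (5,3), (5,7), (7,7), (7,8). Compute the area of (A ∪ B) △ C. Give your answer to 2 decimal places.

35.24

|A ∪ B| = 45.869.
|(A ∪ B) ∩ C| = 14.3125.
|(A ∪ B) △ C| = 45.869 + 18 − 28.625 = 35.24.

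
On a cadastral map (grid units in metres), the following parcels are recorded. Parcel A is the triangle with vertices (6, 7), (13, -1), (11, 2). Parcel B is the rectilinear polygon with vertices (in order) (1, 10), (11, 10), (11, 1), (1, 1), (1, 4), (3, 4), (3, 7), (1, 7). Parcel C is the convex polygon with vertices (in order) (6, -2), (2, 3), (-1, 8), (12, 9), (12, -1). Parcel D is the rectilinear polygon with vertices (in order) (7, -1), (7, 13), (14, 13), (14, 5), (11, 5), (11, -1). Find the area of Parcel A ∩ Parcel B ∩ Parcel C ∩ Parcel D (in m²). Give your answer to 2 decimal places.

1.71

The intersection is the polygon with vertices (11,1.286), (7,5.857), (7,6), (11,2).
By the shoelace formula its area is 1.71.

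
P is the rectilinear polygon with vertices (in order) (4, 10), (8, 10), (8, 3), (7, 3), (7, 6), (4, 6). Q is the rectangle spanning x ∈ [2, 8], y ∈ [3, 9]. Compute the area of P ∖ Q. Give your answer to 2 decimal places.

|P| = 19, |P∩Q| = 15.
|P ∖ Q| = |P| − |P∩Q| = 19 − 15 = 4.00.

4.00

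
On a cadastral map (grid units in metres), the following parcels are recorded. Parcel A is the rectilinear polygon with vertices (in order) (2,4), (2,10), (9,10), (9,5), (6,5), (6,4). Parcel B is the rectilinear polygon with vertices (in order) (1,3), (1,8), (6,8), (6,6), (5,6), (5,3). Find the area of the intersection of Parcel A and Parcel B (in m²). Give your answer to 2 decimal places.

The intersection is the polygon with vertices (2,8), (6,8), (6,6), (5,6), (5,4), (2,4).
By the shoelace formula its area is 14.00.

14.00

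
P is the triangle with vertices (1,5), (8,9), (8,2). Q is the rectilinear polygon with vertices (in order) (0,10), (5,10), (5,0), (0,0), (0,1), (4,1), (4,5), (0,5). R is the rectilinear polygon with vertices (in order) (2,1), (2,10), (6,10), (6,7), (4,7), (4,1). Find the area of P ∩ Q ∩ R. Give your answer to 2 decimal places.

2.36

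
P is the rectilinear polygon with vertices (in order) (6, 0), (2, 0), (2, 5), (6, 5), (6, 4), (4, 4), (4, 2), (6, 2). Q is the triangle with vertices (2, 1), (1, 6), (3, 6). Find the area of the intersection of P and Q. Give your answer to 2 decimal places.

The intersection is the polygon with vertices (2,5), (2.8,5), (2,1).
By the shoelace formula its area is 1.60.

1.60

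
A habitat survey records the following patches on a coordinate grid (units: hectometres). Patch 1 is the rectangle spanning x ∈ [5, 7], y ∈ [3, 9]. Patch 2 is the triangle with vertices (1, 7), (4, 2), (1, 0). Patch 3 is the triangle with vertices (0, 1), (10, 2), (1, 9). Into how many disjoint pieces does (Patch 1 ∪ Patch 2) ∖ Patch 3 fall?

(Patch 1 ∪ Patch 2) ∖ Patch 3 splits into 2 disjoint pieces (area 7.7778, area 1.0676).

2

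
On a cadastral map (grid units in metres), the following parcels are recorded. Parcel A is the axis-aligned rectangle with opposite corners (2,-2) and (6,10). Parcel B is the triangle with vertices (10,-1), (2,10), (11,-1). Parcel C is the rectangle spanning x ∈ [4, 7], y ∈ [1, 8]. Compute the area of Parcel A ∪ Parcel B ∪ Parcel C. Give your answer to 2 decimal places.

58.59

By inclusion–exclusion:
Individual areas: |Parcel A| = 48, |Parcel B| = 5.5, |Parcel C| = 21.
|Parcel A∩Parcel B| = 1.2222.
|Parcel A∩Parcel C|: x∈[4,6], y∈[1,8] → 2·7 = 14.
|Parcel B∩Parcel C| = 1.6042.
|Parcel A∩Parcel B∩Parcel C| = 0.9167.
|Parcel A ∪ Parcel B ∪ Parcel C| = 74.5 − 16.8264 + 0.9167 = 58.59.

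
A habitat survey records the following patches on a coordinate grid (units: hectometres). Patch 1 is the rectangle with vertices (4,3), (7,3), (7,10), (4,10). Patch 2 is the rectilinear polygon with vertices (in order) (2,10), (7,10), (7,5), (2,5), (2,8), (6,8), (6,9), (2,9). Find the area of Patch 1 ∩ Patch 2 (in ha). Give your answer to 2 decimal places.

13.00

The intersection is the polygon with vertices (7,5), (4,5), (4,8), (6,8), (6,9), (4,9), (4,10), (7,10).
By the shoelace formula its area is 13.00.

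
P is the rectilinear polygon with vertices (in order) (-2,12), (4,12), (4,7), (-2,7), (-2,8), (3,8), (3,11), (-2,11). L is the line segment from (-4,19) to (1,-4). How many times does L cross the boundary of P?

2

The segment meets the boundary at (-1.391,7), (-1.609,8).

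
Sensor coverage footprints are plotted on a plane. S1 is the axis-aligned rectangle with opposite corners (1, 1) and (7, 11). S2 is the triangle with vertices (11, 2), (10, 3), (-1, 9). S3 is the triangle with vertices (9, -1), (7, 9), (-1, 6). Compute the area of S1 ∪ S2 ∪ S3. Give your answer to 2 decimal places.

72.04

By inclusion–exclusion:
Individual areas: |S1| = 60, |S2| = 2.5, |S3| = 43.
|S1∩S2| = 1.1364.
|S1∩S3| = 31.9929.
|S2∩S3| = 1.347.
|S1∩S2∩S3| = 1.0189.
|S1 ∪ S2 ∪ S3| = 105.5 − 34.4762 + 1.0189 = 72.04.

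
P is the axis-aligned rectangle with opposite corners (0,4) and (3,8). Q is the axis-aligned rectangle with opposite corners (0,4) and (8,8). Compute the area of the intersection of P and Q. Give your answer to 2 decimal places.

|P∩Q|: x∈[0,3], y∈[4,8] → 3·4 = 12.

12.00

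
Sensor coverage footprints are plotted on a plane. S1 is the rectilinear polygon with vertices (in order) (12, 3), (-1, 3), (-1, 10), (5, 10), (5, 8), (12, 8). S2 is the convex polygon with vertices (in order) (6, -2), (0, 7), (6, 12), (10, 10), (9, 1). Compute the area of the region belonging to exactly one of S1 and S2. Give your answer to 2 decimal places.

|S1| = 77, |S2| = 82, |S1∩S2| = 46.7667.
|S1 △ S2| = |S1| + |S2| − 2·|S1∩S2| = 77 + 82 − 93.5333 = 65.47.

65.47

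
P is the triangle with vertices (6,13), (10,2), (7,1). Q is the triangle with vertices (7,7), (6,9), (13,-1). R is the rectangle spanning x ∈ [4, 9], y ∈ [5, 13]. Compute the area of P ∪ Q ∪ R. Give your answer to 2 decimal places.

50.23

By inclusion–exclusion:
Individual areas: |P| = 18.5, |Q| = 2, |R| = 40.
|P∩Q| = 1.2556.
|P∩R| = 8.9697.
|Q∩R| = 1.1.
|P∩Q∩R| = 1.0568.
|P ∪ Q ∪ R| = 60.5 − 11.3253 + 1.0568 = 50.23.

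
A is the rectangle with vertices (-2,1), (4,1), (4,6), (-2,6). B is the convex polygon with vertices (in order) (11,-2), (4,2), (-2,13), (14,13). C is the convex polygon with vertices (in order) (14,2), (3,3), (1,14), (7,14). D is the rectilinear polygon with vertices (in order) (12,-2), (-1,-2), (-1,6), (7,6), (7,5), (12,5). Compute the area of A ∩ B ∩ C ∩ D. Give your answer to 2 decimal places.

The intersection is the polygon with vertices (3.478,2.957), (2.773,4.25), (2.454,6), (4,6), (4,2.909).
By the shoelace formula its area is 3.57.

3.57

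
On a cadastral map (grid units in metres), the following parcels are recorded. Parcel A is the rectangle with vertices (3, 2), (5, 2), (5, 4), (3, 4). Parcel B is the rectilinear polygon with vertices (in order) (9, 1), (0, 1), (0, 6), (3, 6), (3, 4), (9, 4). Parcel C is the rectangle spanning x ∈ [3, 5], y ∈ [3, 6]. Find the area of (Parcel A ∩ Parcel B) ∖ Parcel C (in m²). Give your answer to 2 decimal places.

|Parcel A ∩ Parcel B| = 4.
|(Parcel A ∩ Parcel B) ∩ Parcel C| = 2.
|(Parcel A ∩ Parcel B) ∖ Parcel C| = 4 − 2 = 2.00.

2.00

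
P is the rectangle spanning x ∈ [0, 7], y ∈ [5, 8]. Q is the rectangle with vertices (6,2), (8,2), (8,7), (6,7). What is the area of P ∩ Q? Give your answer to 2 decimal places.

|P∩Q|: x∈[6,7], y∈[5,7] → 1·2 = 2.

2.00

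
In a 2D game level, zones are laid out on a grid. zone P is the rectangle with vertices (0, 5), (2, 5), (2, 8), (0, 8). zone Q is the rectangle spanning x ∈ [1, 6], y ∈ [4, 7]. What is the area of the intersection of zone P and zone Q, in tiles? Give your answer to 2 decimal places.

|zone P∩zone Q|: x∈[1,2], y∈[5,7] → 1·2 = 2.

2.00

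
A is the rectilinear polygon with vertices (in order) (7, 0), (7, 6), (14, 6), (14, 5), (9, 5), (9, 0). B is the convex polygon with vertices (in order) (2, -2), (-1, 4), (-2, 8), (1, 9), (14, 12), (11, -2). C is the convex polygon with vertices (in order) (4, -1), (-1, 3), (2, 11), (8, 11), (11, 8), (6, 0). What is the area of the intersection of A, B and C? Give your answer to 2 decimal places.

6.04

The intersection is the polygon with vertices (9.75,6), (9.125,5), (9,5), (9,4.8), (7,1.6), (7,6).
By the shoelace formula its area is 6.04.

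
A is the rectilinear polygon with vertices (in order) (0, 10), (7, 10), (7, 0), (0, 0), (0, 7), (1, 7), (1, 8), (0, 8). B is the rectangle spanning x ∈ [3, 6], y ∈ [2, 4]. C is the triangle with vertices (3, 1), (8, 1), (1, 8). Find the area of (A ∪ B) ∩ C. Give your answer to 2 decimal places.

The region (A ∪ B) ∩ C is the polygon with vertices (7,1), (3,1), (1,8), (7,2).
By the shoelace formula its area is 17.00.

17.00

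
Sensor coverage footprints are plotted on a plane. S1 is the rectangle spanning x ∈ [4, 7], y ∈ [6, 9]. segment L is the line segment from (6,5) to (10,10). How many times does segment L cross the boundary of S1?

The segment meets the boundary at (7,6.25), (6.8,6).

2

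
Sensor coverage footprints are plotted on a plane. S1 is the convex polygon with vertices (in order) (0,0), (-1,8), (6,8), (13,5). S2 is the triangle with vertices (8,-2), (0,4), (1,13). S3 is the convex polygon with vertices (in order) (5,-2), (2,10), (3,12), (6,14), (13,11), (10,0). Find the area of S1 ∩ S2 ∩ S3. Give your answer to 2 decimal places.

9.01

The intersection is the polygon with vertices (5.991,2.304), (4.105,1.579), (2.5,8), (3.333,8).
By the shoelace formula its area is 9.01.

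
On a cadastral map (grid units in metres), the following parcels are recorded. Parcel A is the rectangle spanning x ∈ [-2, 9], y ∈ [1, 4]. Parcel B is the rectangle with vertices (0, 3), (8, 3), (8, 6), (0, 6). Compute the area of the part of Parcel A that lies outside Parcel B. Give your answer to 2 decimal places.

25.00

|Parcel A∩Parcel B|: x∈[0,8], y∈[3,4] → 8·1 = 8.
|Parcel A| = 33.
|Parcel A ∖ Parcel B| = |Parcel A| − |Parcel A∩Parcel B| = 33 − 8 = 25.00.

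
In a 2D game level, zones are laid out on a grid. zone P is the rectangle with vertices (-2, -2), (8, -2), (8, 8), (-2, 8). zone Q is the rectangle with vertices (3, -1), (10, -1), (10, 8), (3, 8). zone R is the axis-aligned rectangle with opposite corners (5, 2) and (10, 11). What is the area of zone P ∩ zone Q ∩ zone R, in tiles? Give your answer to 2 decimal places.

The intersection is the polygon with vertices (8,8), (8,2), (5,2), (5,8).
By the shoelace formula its area is 18.00.

18.00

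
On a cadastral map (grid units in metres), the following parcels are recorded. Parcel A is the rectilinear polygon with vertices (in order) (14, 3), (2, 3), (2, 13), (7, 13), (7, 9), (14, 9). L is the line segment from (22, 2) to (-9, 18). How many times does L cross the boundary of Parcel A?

4

The segment meets the boundary at (2,12.323), (7,9.742), (8.438,9), (14,6.129).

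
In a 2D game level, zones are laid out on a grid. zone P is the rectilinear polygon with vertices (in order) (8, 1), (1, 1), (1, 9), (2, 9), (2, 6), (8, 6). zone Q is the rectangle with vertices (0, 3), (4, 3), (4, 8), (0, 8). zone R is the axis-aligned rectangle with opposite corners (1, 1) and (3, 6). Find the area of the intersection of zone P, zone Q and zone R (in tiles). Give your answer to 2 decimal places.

6.00

The intersection is the polygon with vertices (3,6), (3,3), (1,3), (1,6), (2,6).
By the shoelace formula its area is 6.00.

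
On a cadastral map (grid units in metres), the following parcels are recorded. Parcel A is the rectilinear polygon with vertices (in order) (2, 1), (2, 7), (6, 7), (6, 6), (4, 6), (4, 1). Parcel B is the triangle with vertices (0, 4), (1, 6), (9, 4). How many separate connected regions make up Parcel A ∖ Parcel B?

2

Parcel A ∖ Parcel B splits into 2 disjoint pieces (area 6, area 5).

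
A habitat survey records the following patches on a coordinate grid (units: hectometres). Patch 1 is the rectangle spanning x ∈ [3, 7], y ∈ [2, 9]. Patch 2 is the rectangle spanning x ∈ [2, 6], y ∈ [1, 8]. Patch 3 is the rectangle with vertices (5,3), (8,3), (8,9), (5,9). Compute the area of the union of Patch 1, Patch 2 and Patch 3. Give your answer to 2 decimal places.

44.00

By inclusion–exclusion:
Individual areas: |Patch 1| = 28, |Patch 2| = 28, |Patch 3| = 18.
|Patch 1∩Patch 2|: x∈[3,6], y∈[2,8] → 3·6 = 18.
|Patch 1∩Patch 3|: x∈[5,7], y∈[3,9] → 2·6 = 12.
|Patch 2∩Patch 3|: x∈[5,6], y∈[3,8] → 1·5 = 5.
|Patch 1∩Patch 2∩Patch 3| = 5.
|Patch 1 ∪ Patch 2 ∪ Patch 3| = 74 − 35 + 5 = 44.00.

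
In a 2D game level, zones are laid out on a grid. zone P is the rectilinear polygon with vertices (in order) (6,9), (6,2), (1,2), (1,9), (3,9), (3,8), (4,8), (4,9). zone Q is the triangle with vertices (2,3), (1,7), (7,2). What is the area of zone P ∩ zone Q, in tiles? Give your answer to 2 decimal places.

9.18

The intersection is the polygon with vertices (6,2.2), (2,3), (1,7), (6,2.833).
By the shoelace formula its area is 9.18.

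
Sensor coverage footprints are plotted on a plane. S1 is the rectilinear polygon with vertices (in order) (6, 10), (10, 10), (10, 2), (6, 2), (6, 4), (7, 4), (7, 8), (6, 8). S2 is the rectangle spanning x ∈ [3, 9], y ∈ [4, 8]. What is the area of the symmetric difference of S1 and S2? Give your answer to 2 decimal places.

|S1| = 28, |S2| = 24, |S1∩S2| = 8.
|S1 △ S2| = |S1| + |S2| − 2·|S1∩S2| = 28 + 24 − 16 = 36.00.

36.00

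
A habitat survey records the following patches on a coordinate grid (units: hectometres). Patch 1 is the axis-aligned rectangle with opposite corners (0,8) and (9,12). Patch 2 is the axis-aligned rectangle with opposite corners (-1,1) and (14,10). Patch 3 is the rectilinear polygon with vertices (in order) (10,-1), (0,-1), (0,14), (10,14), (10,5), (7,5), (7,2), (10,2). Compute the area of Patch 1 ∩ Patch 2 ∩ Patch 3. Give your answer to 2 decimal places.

18.00

The intersection is the polygon with vertices (0,8), (0,10), (9,10), (9,8).
By the shoelace formula its area is 18.00.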